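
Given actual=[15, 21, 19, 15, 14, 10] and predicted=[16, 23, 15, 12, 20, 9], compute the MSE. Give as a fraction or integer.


MSE = (1/6) * ((15-16)^2=1 + (21-23)^2=4 + (19-15)^2=16 + (15-12)^2=9 + (14-20)^2=36 + (10-9)^2=1). Sum = 67. MSE = 67/6.

67/6


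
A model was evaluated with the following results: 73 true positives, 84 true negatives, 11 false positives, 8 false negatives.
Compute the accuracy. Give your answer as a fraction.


Accuracy = (TP + TN) / (TP + TN + FP + FN) = (73 + 84) / 176 = 157/176.

157/176


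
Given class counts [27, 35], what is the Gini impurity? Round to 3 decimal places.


Total = 62. Proportions: 27/62, 35/62. sum(p_i^2) = 0.5083. Gini = 1 - 0.5083 = 0.4917, which rounds to 0.492.

0.492


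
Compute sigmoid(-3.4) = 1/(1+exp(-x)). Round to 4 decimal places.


sigma(-3.4) = 1/(1+e^(3.4)) = 1/(1+29.964100) = 1/30.964100 = 0.0323.

0.0323


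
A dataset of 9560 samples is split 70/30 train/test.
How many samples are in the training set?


Test set = 9560 * 30% = 2868. Training set = 9560 - 2868 = 6692.

6692


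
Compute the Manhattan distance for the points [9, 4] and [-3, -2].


d = sum of absolute differences: |9--3|=12 + |4--2|=6 = 18.

18


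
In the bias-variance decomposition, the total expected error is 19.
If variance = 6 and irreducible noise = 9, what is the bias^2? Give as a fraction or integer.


Total error = bias^2 + variance + irreducible noise. So bias^2 = 19 - 6 - 9 = 4.

4


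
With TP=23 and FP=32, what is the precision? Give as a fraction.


Precision = TP / (TP + FP) = 23 / 55 = 23/55.

23/55


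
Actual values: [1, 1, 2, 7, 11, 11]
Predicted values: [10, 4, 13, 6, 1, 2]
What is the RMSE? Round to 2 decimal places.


MSE = 65.5000. RMSE = sqrt(65.5000) = 8.09.

8.09


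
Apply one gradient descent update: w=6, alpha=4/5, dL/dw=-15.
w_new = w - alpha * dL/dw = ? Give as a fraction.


w_new = 6 - 4/5 * -15 = 6 - -12 = 18.

18


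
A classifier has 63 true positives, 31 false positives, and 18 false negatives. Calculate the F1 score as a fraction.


Precision = 63/94 = 63/94. Recall = 63/81 = 7/9. F1 = 2*P*R/(P+R) = 18/25.

18/25


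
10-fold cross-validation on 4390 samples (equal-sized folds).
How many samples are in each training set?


Each validation fold has 4390/10 = 439 samples. Training set = 4390 - 439 = 3951.

3951


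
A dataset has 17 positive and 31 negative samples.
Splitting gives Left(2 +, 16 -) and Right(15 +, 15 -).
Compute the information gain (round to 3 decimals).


H(parent) = 0.9377. H(left) = 0.5033, H(right) = 1.0000. Weighted = (18/48)*0.5033 + (30/48)*1.0000 = 0.8137. IG = 0.9377 - 0.8137 = 0.1240, which rounds to 0.124.

0.124


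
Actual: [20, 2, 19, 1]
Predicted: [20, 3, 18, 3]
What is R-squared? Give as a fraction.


Mean(y) = 21/2. SS_res = 6. SS_tot = 325. R^2 = 1 - 6/(325) = 319/325.

319/325


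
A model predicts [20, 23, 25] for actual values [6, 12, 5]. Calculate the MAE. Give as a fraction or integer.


MAE = (1/3) * (|6-20|=14 + |12-23|=11 + |5-25|=20). Sum = 45. MAE = 15.

15


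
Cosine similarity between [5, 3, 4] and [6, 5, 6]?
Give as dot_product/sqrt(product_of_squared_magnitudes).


dot = 69. |a|^2 = 50, |b|^2 = 97. cos = 69/sqrt(4850).

69/sqrt(4850)


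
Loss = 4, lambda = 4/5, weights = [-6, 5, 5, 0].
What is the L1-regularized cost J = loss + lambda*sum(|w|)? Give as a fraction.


L1 norm = sum(|w|) = 16. J = 4 + 4/5 * 16 = 84/5.

84/5


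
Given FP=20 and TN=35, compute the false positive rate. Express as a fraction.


FPR = FP / (FP + TN) = 20 / 55 = 4/11.

4/11


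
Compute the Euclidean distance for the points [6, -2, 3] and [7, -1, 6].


d = sqrt(sum of squared differences). (6-7)^2=1, (-2--1)^2=1, (3-6)^2=9. Sum = 11.

sqrt(11)


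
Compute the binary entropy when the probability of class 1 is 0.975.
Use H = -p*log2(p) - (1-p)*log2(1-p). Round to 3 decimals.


H = -0.975*log2(0.975) - 0.025*log2(0.025) = 0.169.

0.169


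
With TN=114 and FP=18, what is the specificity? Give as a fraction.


Specificity = TN / (TN + FP) = 114 / 132 = 19/22.

19/22


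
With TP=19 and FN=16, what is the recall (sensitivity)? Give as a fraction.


Recall = TP / (TP + FN) = 19 / 35 = 19/35.

19/35


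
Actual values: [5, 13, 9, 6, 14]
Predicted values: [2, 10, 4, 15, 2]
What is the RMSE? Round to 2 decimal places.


MSE = 53.6000. RMSE = sqrt(53.6000) = 7.32.

7.32


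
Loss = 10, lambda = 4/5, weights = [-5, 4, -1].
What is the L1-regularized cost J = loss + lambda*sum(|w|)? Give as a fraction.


L1 norm = sum(|w|) = 10. J = 10 + 4/5 * 10 = 18.

18


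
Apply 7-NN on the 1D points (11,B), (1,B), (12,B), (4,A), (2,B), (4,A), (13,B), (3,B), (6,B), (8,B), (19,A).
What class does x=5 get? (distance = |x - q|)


Distances: |11-5|=6, |1-5|=4, |12-5|=7, |4-5|=1, |2-5|=3, |4-5|=1, |13-5|=8, |3-5|=2, |6-5|=1, |8-5|=3, |19-5|=14. 7 nearest: (4,A), (4,A), (6,B), (3,B), (2,B), (8,B), (1,B). Counts: {'A': 2, 'B': 5}. Majority class: B.

B


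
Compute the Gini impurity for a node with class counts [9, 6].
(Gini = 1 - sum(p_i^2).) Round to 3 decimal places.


Total = 15. Proportions: 9/15, 6/15. sum(p_i^2) = 0.5200. Gini = 1 - 0.5200 = 0.4800, which rounds to 0.480.

0.480


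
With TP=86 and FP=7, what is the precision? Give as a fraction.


Precision = TP / (TP + FP) = 86 / 93 = 86/93.

86/93


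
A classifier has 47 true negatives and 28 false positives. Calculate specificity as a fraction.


Specificity = TN / (TN + FP) = 47 / 75 = 47/75.

47/75


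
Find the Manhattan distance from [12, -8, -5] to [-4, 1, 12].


d = sum of absolute differences: |12--4|=16 + |-8-1|=9 + |-5-12|=17 = 42.

42


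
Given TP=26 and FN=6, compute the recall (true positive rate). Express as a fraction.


Recall = TP / (TP + FN) = 26 / 32 = 13/16.

13/16


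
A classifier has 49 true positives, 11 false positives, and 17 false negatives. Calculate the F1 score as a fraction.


Precision = 49/60 = 49/60. Recall = 49/66 = 49/66. F1 = 2*P*R/(P+R) = 7/9.

7/9


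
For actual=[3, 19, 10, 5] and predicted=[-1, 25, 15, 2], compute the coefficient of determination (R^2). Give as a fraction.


Mean(y) = 37/4. SS_res = 86. SS_tot = 611/4. R^2 = 1 - 86/(611/4) = 267/611.

267/611


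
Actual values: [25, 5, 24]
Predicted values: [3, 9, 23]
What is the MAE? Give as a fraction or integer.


MAE = (1/3) * (|25-3|=22 + |5-9|=4 + |24-23|=1). Sum = 27. MAE = 9.

9


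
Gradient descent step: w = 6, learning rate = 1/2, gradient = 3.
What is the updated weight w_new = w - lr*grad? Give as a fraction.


w_new = 6 - 1/2 * 3 = 6 - 3/2 = 9/2.

9/2


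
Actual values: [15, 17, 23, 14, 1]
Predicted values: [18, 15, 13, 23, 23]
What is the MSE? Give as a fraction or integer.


MSE = (1/5) * ((15-18)^2=9 + (17-15)^2=4 + (23-13)^2=100 + (14-23)^2=81 + (1-23)^2=484). Sum = 678. MSE = 678/5.

678/5


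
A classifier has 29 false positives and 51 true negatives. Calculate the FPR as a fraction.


FPR = FP / (FP + TN) = 29 / 80 = 29/80.

29/80


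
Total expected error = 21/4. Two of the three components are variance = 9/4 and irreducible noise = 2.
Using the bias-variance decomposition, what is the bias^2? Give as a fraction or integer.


Total error = bias^2 + variance + irreducible noise. So bias^2 = 21/4 - 9/4 - 2 = 1.

1


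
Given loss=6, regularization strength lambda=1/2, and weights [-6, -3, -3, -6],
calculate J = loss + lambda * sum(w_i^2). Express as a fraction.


L2 sq norm = sum(w^2) = 90. J = 6 + 1/2 * 90 = 51.

51


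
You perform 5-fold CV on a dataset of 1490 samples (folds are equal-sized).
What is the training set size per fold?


Each validation fold has 1490/5 = 298 samples. Training set = 1490 - 298 = 1192.

1192


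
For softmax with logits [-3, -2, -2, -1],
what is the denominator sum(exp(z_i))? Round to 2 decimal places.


Denom = e^-3=0.0498 + e^-2=0.1353 + e^-2=0.1353 + e^-1=0.3679. Sum = 0.6883, which rounds to 0.69.

0.69


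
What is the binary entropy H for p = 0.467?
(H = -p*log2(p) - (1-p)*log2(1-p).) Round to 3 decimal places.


H = -0.467*log2(0.467) - 0.533*log2(0.533) = 0.997.

0.997


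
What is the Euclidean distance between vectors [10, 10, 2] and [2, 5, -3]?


d = sqrt(sum of squared differences). (10-2)^2=64, (10-5)^2=25, (2--3)^2=25. Sum = 114.

sqrt(114)


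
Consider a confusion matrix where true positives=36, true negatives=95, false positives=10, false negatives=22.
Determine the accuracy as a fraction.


Accuracy = (TP + TN) / (TP + TN + FP + FN) = (36 + 95) / 163 = 131/163.

131/163


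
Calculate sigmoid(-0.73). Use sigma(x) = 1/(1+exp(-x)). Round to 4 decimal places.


sigma(-0.73) = 1/(1+e^(0.73)) = 1/(1+2.075081) = 1/3.075081 = 0.3252.

0.3252


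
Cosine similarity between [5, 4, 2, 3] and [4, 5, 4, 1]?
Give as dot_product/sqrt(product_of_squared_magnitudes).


dot = 51. |a|^2 = 54, |b|^2 = 58. cos = 51/sqrt(3132).

51/sqrt(3132)


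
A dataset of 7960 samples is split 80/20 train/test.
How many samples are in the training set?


Test set = 7960 * 20% = 1592. Training set = 7960 - 1592 = 6368.

6368


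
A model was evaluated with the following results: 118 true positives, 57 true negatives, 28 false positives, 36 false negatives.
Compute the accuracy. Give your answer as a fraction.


Accuracy = (TP + TN) / (TP + TN + FP + FN) = (118 + 57) / 239 = 175/239.

175/239


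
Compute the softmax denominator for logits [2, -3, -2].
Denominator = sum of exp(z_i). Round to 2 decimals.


Denom = e^2=7.3891 + e^-3=0.0498 + e^-2=0.1353. Sum = 7.5742, which rounds to 7.57.

7.57


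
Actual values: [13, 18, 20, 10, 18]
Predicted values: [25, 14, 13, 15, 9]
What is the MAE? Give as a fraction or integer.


MAE = (1/5) * (|13-25|=12 + |18-14|=4 + |20-13|=7 + |10-15|=5 + |18-9|=9). Sum = 37. MAE = 37/5.

37/5


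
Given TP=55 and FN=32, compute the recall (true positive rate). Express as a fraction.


Recall = TP / (TP + FN) = 55 / 87 = 55/87.

55/87


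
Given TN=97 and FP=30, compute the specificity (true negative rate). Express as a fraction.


Specificity = TN / (TN + FP) = 97 / 127 = 97/127.

97/127


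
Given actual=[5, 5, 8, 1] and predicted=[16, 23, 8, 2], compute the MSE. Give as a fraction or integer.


MSE = (1/4) * ((5-16)^2=121 + (5-23)^2=324 + (8-8)^2=0 + (1-2)^2=1). Sum = 446. MSE = 223/2.

223/2


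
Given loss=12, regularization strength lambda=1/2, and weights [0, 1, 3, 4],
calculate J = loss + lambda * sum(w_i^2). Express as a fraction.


L2 sq norm = sum(w^2) = 26. J = 12 + 1/2 * 26 = 25.

25


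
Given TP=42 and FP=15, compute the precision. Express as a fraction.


Precision = TP / (TP + FP) = 42 / 57 = 14/19.

14/19


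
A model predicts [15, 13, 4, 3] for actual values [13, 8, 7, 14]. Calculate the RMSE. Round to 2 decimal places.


MSE = 39.7500. RMSE = sqrt(39.7500) = 6.30.

6.30


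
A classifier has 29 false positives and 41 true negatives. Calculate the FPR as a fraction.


FPR = FP / (FP + TN) = 29 / 70 = 29/70.

29/70


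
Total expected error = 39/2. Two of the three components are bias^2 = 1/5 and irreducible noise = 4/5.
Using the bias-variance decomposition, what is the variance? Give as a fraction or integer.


Total error = bias^2 + variance + irreducible noise. So variance = 39/2 - 1/5 - 4/5 = 37/2.

37/2


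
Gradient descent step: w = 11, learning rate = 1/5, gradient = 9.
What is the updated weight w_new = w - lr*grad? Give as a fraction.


w_new = 11 - 1/5 * 9 = 11 - 9/5 = 46/5.

46/5


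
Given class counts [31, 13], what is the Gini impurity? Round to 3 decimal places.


Total = 44. Proportions: 31/44, 13/44. sum(p_i^2) = 0.5837. Gini = 1 - 0.5837 = 0.4163, which rounds to 0.416.

0.416


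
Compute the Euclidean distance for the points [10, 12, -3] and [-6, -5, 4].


d = sqrt(sum of squared differences). (10--6)^2=256, (12--5)^2=289, (-3-4)^2=49. Sum = 594.

sqrt(594)


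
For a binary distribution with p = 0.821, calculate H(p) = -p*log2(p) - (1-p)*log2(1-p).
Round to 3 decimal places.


H = -0.821*log2(0.821) - 0.179*log2(0.179) = 0.678.

0.678


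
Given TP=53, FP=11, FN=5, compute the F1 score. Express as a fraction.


Precision = 53/64 = 53/64. Recall = 53/58 = 53/58. F1 = 2*P*R/(P+R) = 53/61.

53/61


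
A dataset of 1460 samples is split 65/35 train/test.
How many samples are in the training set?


Test set = 1460 * 35% = 511. Training set = 1460 - 511 = 949.

949


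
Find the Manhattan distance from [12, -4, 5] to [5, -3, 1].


d = sum of absolute differences: |12-5|=7 + |-4--3|=1 + |5-1|=4 = 12.

12


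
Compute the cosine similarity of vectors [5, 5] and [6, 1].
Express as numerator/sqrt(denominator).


dot = 35. |a|^2 = 50, |b|^2 = 37. cos = 35/sqrt(1850).

35/sqrt(1850)


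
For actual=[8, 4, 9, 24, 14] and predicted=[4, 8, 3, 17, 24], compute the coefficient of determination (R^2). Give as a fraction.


Mean(y) = 59/5. SS_res = 217. SS_tot = 1184/5. R^2 = 1 - 217/(1184/5) = 99/1184.

99/1184


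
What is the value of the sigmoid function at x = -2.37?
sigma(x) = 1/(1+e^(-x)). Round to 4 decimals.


sigma(-2.37) = 1/(1+e^(2.37)) = 1/(1+10.697392) = 1/11.697392 = 0.0855.

0.0855


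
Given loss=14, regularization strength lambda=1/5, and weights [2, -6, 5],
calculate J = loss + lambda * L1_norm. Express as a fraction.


L1 norm = sum(|w|) = 13. J = 14 + 1/5 * 13 = 83/5.

83/5


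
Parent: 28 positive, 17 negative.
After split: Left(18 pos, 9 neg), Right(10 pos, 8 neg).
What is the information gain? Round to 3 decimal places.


H(parent) = 0.9565. H(left) = 0.9183, H(right) = 0.9911. Weighted = (27/45)*0.9183 + (18/45)*0.9911 = 0.9474. IG = 0.9565 - 0.9474 = 0.0091, which rounds to 0.009.

0.009


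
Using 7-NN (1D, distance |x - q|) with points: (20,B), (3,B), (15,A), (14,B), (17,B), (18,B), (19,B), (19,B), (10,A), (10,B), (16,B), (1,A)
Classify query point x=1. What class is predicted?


Distances: |20-1|=19, |3-1|=2, |15-1|=14, |14-1|=13, |17-1|=16, |18-1|=17, |19-1|=18, |19-1|=18, |10-1|=9, |10-1|=9, |16-1|=15, |1-1|=0. 7 nearest: (1,A), (3,B), (10,A), (10,B), (14,B), (15,A), (16,B). Counts: {'A': 3, 'B': 4}. Majority class: B.

B


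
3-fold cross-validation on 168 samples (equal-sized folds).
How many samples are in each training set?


Each validation fold has 168/3 = 56 samples. Training set = 168 - 56 = 112.

112


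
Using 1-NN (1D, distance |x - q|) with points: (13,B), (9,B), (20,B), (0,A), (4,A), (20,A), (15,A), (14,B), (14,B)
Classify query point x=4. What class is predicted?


Distances: |13-4|=9, |9-4|=5, |20-4|=16, |0-4|=4, |4-4|=0, |20-4|=16, |15-4|=11, |14-4|=10, |14-4|=10. 1 nearest: (4,A). Counts: {'A': 1}. Majority class: A.

A


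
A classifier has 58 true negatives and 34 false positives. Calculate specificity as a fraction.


Specificity = TN / (TN + FP) = 58 / 92 = 29/46.

29/46


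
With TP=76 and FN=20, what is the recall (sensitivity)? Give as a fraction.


Recall = TP / (TP + FN) = 76 / 96 = 19/24.

19/24


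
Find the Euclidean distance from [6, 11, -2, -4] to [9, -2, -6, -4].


d = sqrt(sum of squared differences). (6-9)^2=9, (11--2)^2=169, (-2--6)^2=16, (-4--4)^2=0. Sum = 194.

sqrt(194)


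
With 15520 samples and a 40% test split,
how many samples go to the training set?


Test set = 15520 * 40% = 6208. Training set = 15520 - 6208 = 9312.

9312


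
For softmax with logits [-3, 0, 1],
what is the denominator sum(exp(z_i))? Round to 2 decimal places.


Denom = e^-3=0.0498 + e^0=1.0000 + e^1=2.7183. Sum = 3.7681, which rounds to 3.77.

3.77


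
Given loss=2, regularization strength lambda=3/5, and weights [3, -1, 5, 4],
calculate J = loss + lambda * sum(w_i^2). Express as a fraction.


L2 sq norm = sum(w^2) = 51. J = 2 + 3/5 * 51 = 163/5.

163/5


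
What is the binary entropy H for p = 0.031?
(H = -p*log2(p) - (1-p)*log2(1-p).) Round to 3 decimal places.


H = -0.031*log2(0.031) - 0.969*log2(0.969) = 0.199.

0.199


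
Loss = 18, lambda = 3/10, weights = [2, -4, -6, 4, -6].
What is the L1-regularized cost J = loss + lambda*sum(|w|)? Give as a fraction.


L1 norm = sum(|w|) = 22. J = 18 + 3/10 * 22 = 123/5.

123/5


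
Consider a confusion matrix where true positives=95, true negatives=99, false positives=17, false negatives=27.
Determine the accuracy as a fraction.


Accuracy = (TP + TN) / (TP + TN + FP + FN) = (95 + 99) / 238 = 97/119.

97/119


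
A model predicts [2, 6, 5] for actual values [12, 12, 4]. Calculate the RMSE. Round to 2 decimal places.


MSE = 45.6667. RMSE = sqrt(45.6667) = 6.76.

6.76


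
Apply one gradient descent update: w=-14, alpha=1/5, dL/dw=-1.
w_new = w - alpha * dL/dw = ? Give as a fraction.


w_new = -14 - 1/5 * -1 = -14 - -1/5 = -69/5.

-69/5


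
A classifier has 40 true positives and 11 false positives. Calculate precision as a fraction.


Precision = TP / (TP + FP) = 40 / 51 = 40/51.

40/51


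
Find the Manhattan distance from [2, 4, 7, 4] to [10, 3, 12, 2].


d = sum of absolute differences: |2-10|=8 + |4-3|=1 + |7-12|=5 + |4-2|=2 = 16.

16


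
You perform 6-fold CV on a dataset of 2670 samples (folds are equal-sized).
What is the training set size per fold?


Each validation fold has 2670/6 = 445 samples. Training set = 2670 - 445 = 2225.

2225


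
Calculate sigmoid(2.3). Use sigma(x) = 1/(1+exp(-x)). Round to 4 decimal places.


sigma(2.3) = 1/(1+e^(-2.3)) = 1/(1+0.100259) = 1/1.100259 = 0.9089.

0.9089


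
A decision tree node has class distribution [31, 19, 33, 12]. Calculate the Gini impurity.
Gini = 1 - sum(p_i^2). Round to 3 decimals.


Total = 95. Proportions: 31/95, 19/95, 33/95, 12/95. sum(p_i^2) = 0.2831. Gini = 1 - 0.2831 = 0.7169, which rounds to 0.717.

0.717


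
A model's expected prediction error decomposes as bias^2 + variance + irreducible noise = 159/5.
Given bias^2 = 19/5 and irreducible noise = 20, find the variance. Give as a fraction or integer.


Total error = bias^2 + variance + irreducible noise. So variance = 159/5 - 19/5 - 20 = 8.

8


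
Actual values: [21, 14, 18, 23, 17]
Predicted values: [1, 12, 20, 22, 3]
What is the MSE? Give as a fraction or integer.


MSE = (1/5) * ((21-1)^2=400 + (14-12)^2=4 + (18-20)^2=4 + (23-22)^2=1 + (17-3)^2=196). Sum = 605. MSE = 121.

121


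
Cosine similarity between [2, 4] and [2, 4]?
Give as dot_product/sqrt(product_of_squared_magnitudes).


dot = 20. |a|^2 = 20, |b|^2 = 20. cos = 20/sqrt(400).

20/sqrt(400)


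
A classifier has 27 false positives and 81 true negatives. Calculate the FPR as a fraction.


FPR = FP / (FP + TN) = 27 / 108 = 1/4.

1/4


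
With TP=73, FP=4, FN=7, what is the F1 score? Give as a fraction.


Precision = 73/77 = 73/77. Recall = 73/80 = 73/80. F1 = 2*P*R/(P+R) = 146/157.

146/157


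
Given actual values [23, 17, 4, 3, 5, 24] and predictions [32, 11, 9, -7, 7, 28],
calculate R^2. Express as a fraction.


Mean(y) = 38/3. SS_res = 262. SS_tot = 1444/3. R^2 = 1 - 262/(1444/3) = 329/722.

329/722


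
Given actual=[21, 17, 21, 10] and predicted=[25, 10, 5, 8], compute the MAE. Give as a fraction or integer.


MAE = (1/4) * (|21-25|=4 + |17-10|=7 + |21-5|=16 + |10-8|=2). Sum = 29. MAE = 29/4.

29/4


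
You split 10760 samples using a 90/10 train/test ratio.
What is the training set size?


Test set = 10760 * 10% = 1076. Training set = 10760 - 1076 = 9684.

9684


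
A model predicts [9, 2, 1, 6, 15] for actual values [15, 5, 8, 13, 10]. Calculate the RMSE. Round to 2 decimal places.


MSE = 33.6000. RMSE = sqrt(33.6000) = 5.80.

5.80


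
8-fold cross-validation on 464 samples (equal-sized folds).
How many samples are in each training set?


Each validation fold has 464/8 = 58 samples. Training set = 464 - 58 = 406.

406


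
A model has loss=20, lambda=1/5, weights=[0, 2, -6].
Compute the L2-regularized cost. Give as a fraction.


L2 sq norm = sum(w^2) = 40. J = 20 + 1/5 * 40 = 28.

28


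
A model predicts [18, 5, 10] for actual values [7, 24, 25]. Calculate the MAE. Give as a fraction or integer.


MAE = (1/3) * (|7-18|=11 + |24-5|=19 + |25-10|=15). Sum = 45. MAE = 15.

15


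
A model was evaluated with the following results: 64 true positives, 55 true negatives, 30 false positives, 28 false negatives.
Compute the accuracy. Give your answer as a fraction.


Accuracy = (TP + TN) / (TP + TN + FP + FN) = (64 + 55) / 177 = 119/177.

119/177


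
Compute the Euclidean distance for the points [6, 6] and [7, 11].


d = sqrt(sum of squared differences). (6-7)^2=1, (6-11)^2=25. Sum = 26.

sqrt(26)


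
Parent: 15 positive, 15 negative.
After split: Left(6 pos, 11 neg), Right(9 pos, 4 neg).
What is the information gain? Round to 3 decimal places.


H(parent) = 1.0000. H(left) = 0.9367, H(right) = 0.8905. Weighted = (17/30)*0.9367 + (13/30)*0.8905 = 0.9167. IG = 1.0000 - 0.9167 = 0.0833, which rounds to 0.083.

0.083


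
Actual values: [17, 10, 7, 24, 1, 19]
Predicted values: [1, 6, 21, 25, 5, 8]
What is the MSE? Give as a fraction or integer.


MSE = (1/6) * ((17-1)^2=256 + (10-6)^2=16 + (7-21)^2=196 + (24-25)^2=1 + (1-5)^2=16 + (19-8)^2=121). Sum = 606. MSE = 101.

101


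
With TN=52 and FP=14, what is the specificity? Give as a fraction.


Specificity = TN / (TN + FP) = 52 / 66 = 26/33.

26/33


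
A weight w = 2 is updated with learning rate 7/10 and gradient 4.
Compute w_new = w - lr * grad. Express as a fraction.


w_new = 2 - 7/10 * 4 = 2 - 14/5 = -4/5.

-4/5


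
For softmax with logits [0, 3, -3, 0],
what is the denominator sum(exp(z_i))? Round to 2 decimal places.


Denom = e^0=1.0000 + e^3=20.0855 + e^-3=0.0498 + e^0=1.0000. Sum = 22.1353, which rounds to 22.14.

22.14


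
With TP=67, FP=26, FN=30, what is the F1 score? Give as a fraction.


Precision = 67/93 = 67/93. Recall = 67/97 = 67/97. F1 = 2*P*R/(P+R) = 67/95.

67/95


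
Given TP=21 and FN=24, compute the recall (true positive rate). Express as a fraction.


Recall = TP / (TP + FN) = 21 / 45 = 7/15.

7/15


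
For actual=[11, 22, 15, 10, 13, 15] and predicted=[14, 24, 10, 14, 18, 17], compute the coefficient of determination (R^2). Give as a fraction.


Mean(y) = 43/3. SS_res = 83. SS_tot = 274/3. R^2 = 1 - 83/(274/3) = 25/274.

25/274


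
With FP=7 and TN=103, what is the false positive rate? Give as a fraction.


FPR = FP / (FP + TN) = 7 / 110 = 7/110.

7/110


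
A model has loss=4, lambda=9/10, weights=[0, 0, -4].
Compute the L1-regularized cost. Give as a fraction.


L1 norm = sum(|w|) = 4. J = 4 + 9/10 * 4 = 38/5.

38/5


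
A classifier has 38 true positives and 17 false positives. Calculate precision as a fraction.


Precision = TP / (TP + FP) = 38 / 55 = 38/55.

38/55


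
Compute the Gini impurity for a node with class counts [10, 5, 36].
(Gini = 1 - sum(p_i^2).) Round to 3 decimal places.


Total = 51. Proportions: 10/51, 5/51, 36/51. sum(p_i^2) = 0.5463. Gini = 1 - 0.5463 = 0.4537, which rounds to 0.454.

0.454


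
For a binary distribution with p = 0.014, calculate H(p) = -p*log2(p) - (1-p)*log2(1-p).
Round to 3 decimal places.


H = -0.014*log2(0.014) - 0.986*log2(0.986) = 0.106.

0.106


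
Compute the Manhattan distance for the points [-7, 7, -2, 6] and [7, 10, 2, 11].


d = sum of absolute differences: |-7-7|=14 + |7-10|=3 + |-2-2|=4 + |6-11|=5 = 26.

26


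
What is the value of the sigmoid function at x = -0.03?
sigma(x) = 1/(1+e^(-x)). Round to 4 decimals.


sigma(-0.03) = 1/(1+e^(0.03)) = 1/(1+1.030455) = 1/2.030455 = 0.4925.

0.4925


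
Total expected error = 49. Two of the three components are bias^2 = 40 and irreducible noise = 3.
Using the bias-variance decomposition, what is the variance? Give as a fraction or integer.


Total error = bias^2 + variance + irreducible noise. So variance = 49 - 40 - 3 = 6.

6


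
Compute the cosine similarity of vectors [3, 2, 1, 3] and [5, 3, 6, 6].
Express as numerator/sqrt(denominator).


dot = 45. |a|^2 = 23, |b|^2 = 106. cos = 45/sqrt(2438).

45/sqrt(2438)


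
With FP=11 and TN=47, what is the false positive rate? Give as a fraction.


FPR = FP / (FP + TN) = 11 / 58 = 11/58.

11/58


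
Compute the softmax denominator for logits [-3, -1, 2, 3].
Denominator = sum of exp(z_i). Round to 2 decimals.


Denom = e^-3=0.0498 + e^-1=0.3679 + e^2=7.3891 + e^3=20.0855. Sum = 27.8923, which rounds to 27.89.

27.89


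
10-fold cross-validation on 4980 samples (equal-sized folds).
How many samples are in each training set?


Each validation fold has 4980/10 = 498 samples. Training set = 4980 - 498 = 4482.

4482


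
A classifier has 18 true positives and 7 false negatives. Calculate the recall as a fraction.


Recall = TP / (TP + FN) = 18 / 25 = 18/25.

18/25


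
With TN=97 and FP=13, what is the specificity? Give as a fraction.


Specificity = TN / (TN + FP) = 97 / 110 = 97/110.

97/110


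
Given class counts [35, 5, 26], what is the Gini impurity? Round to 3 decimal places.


Total = 66. Proportions: 35/66, 5/66, 26/66. sum(p_i^2) = 0.4421. Gini = 1 - 0.4421 = 0.5579, which rounds to 0.558.

0.558


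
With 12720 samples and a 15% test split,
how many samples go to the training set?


Test set = 12720 * 15% = 1908. Training set = 12720 - 1908 = 10812.

10812


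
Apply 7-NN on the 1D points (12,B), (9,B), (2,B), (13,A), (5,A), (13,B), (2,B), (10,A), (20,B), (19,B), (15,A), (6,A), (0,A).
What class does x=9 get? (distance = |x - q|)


Distances: |12-9|=3, |9-9|=0, |2-9|=7, |13-9|=4, |5-9|=4, |13-9|=4, |2-9|=7, |10-9|=1, |20-9|=11, |19-9|=10, |15-9|=6, |6-9|=3, |0-9|=9. 7 nearest: (9,B), (10,A), (6,A), (12,B), (13,A), (5,A), (13,B). Counts: {'B': 3, 'A': 4}. Majority class: A.

A


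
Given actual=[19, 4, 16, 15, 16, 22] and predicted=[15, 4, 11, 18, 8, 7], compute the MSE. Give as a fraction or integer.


MSE = (1/6) * ((19-15)^2=16 + (4-4)^2=0 + (16-11)^2=25 + (15-18)^2=9 + (16-8)^2=64 + (22-7)^2=225). Sum = 339. MSE = 113/2.

113/2


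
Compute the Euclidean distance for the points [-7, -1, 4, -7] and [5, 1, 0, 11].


d = sqrt(sum of squared differences). (-7-5)^2=144, (-1-1)^2=4, (4-0)^2=16, (-7-11)^2=324. Sum = 488.

sqrt(488)


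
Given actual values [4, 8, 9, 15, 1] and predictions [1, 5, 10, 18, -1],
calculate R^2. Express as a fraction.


Mean(y) = 37/5. SS_res = 32. SS_tot = 566/5. R^2 = 1 - 32/(566/5) = 203/283.

203/283


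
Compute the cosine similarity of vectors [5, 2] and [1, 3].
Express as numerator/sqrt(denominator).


dot = 11. |a|^2 = 29, |b|^2 = 10. cos = 11/sqrt(290).

11/sqrt(290)


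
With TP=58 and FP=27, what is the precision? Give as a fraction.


Precision = TP / (TP + FP) = 58 / 85 = 58/85.

58/85


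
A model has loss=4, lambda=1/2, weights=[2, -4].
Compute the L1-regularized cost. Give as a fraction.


L1 norm = sum(|w|) = 6. J = 4 + 1/2 * 6 = 7.

7


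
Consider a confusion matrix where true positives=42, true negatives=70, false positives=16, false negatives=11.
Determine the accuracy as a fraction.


Accuracy = (TP + TN) / (TP + TN + FP + FN) = (42 + 70) / 139 = 112/139.

112/139


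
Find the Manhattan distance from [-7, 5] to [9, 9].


d = sum of absolute differences: |-7-9|=16 + |5-9|=4 = 20.

20


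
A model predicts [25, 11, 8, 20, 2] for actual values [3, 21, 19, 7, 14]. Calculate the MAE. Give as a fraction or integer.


MAE = (1/5) * (|3-25|=22 + |21-11|=10 + |19-8|=11 + |7-20|=13 + |14-2|=12). Sum = 68. MAE = 68/5.

68/5


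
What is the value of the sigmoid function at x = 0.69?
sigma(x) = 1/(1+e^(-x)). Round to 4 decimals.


sigma(0.69) = 1/(1+e^(-0.69)) = 1/(1+0.501576) = 1/1.501576 = 0.6660.

0.6660


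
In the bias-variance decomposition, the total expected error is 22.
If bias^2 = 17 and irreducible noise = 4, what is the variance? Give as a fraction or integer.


Total error = bias^2 + variance + irreducible noise. So variance = 22 - 17 - 4 = 1.

1


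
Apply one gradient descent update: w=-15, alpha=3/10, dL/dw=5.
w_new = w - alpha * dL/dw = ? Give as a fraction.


w_new = -15 - 3/10 * 5 = -15 - 3/2 = -33/2.

-33/2


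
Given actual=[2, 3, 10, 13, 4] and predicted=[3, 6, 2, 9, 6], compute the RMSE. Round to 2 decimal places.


MSE = 18.8000. RMSE = sqrt(18.8000) = 4.34.

4.34


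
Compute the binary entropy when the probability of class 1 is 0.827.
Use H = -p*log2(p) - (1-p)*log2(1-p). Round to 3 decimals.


H = -0.827*log2(0.827) - 0.173*log2(0.173) = 0.665.

0.665


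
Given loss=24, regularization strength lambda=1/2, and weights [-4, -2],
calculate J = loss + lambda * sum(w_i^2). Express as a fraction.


L2 sq norm = sum(w^2) = 20. J = 24 + 1/2 * 20 = 34.

34


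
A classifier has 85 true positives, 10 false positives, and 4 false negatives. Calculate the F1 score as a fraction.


Precision = 85/95 = 17/19. Recall = 85/89 = 85/89. F1 = 2*P*R/(P+R) = 85/92.

85/92


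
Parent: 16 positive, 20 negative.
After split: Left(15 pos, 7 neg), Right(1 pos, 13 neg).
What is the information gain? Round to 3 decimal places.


H(parent) = 0.9911. H(left) = 0.9024, H(right) = 0.3712. Weighted = (22/36)*0.9024 + (14/36)*0.3712 = 0.6958. IG = 0.9911 - 0.6958 = 0.2953, which rounds to 0.295.

0.295


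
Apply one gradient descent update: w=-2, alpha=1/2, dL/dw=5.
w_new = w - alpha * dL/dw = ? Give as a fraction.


w_new = -2 - 1/2 * 5 = -2 - 5/2 = -9/2.

-9/2


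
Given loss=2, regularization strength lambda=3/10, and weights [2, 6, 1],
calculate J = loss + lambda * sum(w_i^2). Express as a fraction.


L2 sq norm = sum(w^2) = 41. J = 2 + 3/10 * 41 = 143/10.

143/10


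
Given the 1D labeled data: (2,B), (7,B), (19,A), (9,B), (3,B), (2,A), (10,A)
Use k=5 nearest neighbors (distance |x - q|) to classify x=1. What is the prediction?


Distances: |2-1|=1, |7-1|=6, |19-1|=18, |9-1|=8, |3-1|=2, |2-1|=1, |10-1|=9. 5 nearest: (2,A), (2,B), (3,B), (7,B), (9,B). Counts: {'A': 1, 'B': 4}. Majority class: B.

B


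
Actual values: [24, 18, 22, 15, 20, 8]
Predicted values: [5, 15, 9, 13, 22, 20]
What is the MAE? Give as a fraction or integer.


MAE = (1/6) * (|24-5|=19 + |18-15|=3 + |22-9|=13 + |15-13|=2 + |20-22|=2 + |8-20|=12). Sum = 51. MAE = 17/2.

17/2


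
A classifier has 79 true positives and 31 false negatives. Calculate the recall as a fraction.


Recall = TP / (TP + FN) = 79 / 110 = 79/110.

79/110


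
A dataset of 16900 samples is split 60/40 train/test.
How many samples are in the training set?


Test set = 16900 * 40% = 6760. Training set = 16900 - 6760 = 10140.

10140


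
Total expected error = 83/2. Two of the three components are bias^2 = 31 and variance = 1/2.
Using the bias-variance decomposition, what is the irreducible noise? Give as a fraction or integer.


Total error = bias^2 + variance + irreducible noise. So irreducible noise = 83/2 - 31 - 1/2 = 10.

10


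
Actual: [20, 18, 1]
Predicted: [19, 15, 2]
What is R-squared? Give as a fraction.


Mean(y) = 13. SS_res = 11. SS_tot = 218. R^2 = 1 - 11/(218) = 207/218.

207/218


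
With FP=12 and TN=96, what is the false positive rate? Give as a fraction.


FPR = FP / (FP + TN) = 12 / 108 = 1/9.

1/9


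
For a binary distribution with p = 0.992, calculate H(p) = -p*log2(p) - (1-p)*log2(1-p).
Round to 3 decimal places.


H = -0.992*log2(0.992) - 0.008*log2(0.008) = 0.067.

0.067


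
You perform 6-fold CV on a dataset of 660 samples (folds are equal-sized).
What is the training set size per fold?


Each validation fold has 660/6 = 110 samples. Training set = 660 - 110 = 550.

550


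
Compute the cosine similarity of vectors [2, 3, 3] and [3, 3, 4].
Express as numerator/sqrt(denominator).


dot = 27. |a|^2 = 22, |b|^2 = 34. cos = 27/sqrt(748).

27/sqrt(748)


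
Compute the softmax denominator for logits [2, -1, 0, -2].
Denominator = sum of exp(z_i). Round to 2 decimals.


Denom = e^2=7.3891 + e^-1=0.3679 + e^0=1.0000 + e^-2=0.1353. Sum = 8.8923, which rounds to 8.89.

8.89


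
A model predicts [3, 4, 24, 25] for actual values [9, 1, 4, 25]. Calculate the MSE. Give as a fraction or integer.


MSE = (1/4) * ((9-3)^2=36 + (1-4)^2=9 + (4-24)^2=400 + (25-25)^2=0). Sum = 445. MSE = 445/4.

445/4


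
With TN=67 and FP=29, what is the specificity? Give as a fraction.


Specificity = TN / (TN + FP) = 67 / 96 = 67/96.

67/96


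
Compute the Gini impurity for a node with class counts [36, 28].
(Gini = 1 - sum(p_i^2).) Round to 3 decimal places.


Total = 64. Proportions: 36/64, 28/64. sum(p_i^2) = 0.5078. Gini = 1 - 0.5078 = 0.4922, which rounds to 0.492.

0.492


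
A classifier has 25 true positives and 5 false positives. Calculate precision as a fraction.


Precision = TP / (TP + FP) = 25 / 30 = 5/6.

5/6


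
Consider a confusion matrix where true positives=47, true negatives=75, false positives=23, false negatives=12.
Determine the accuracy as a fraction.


Accuracy = (TP + TN) / (TP + TN + FP + FN) = (47 + 75) / 157 = 122/157.

122/157


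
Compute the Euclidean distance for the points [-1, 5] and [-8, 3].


d = sqrt(sum of squared differences). (-1--8)^2=49, (5-3)^2=4. Sum = 53.

sqrt(53)


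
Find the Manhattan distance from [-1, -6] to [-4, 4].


d = sum of absolute differences: |-1--4|=3 + |-6-4|=10 = 13.

13


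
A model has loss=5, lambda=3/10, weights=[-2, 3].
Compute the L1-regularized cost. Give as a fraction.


L1 norm = sum(|w|) = 5. J = 5 + 3/10 * 5 = 13/2.

13/2


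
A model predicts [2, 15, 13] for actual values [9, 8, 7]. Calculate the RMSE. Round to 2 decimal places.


MSE = 44.6667. RMSE = sqrt(44.6667) = 6.68.

6.68


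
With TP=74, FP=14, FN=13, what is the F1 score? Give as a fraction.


Precision = 74/88 = 37/44. Recall = 74/87 = 74/87. F1 = 2*P*R/(P+R) = 148/175.

148/175


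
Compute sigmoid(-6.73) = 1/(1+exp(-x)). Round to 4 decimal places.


sigma(-6.73) = 1/(1+e^(6.73)) = 1/(1+837.147266) = 1/838.147266 = 0.0012.

0.0012


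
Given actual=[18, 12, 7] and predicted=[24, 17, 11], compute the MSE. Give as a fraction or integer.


MSE = (1/3) * ((18-24)^2=36 + (12-17)^2=25 + (7-11)^2=16). Sum = 77. MSE = 77/3.

77/3


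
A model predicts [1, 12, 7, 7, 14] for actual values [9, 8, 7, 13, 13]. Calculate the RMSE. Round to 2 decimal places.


MSE = 23.4000. RMSE = sqrt(23.4000) = 4.84.

4.84


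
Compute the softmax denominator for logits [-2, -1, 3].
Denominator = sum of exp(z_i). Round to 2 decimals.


Denom = e^-2=0.1353 + e^-1=0.3679 + e^3=20.0855. Sum = 20.5887, which rounds to 20.59.

20.59


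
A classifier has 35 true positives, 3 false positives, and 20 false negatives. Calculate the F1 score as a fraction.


Precision = 35/38 = 35/38. Recall = 35/55 = 7/11. F1 = 2*P*R/(P+R) = 70/93.

70/93


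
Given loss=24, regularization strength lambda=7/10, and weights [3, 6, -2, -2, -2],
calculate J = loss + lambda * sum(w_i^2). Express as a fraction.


L2 sq norm = sum(w^2) = 57. J = 24 + 7/10 * 57 = 639/10.

639/10


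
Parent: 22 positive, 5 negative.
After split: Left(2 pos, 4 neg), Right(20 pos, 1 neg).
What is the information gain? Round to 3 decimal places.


H(parent) = 0.6913. H(left) = 0.9183, H(right) = 0.2762. Weighted = (6/27)*0.9183 + (21/27)*0.2762 = 0.4189. IG = 0.6913 - 0.4189 = 0.2724, which rounds to 0.272.

0.272


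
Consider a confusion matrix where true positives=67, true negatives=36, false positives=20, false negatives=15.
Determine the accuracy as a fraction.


Accuracy = (TP + TN) / (TP + TN + FP + FN) = (67 + 36) / 138 = 103/138.

103/138


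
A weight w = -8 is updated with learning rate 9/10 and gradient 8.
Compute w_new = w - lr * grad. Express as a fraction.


w_new = -8 - 9/10 * 8 = -8 - 36/5 = -76/5.

-76/5


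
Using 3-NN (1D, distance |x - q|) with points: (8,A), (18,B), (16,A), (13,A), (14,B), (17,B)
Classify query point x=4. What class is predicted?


Distances: |8-4|=4, |18-4|=14, |16-4|=12, |13-4|=9, |14-4|=10, |17-4|=13. 3 nearest: (8,A), (13,A), (14,B). Counts: {'A': 2, 'B': 1}. Majority class: A.

A


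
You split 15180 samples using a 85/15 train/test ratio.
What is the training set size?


Test set = 15180 * 15% = 2277. Training set = 15180 - 2277 = 12903.

12903


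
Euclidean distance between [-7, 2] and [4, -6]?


d = sqrt(sum of squared differences). (-7-4)^2=121, (2--6)^2=64. Sum = 185.

sqrt(185)


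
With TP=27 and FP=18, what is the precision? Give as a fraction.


Precision = TP / (TP + FP) = 27 / 45 = 3/5.

3/5


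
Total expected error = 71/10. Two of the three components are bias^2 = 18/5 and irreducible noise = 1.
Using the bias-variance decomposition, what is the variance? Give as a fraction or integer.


Total error = bias^2 + variance + irreducible noise. So variance = 71/10 - 18/5 - 1 = 5/2.

5/2


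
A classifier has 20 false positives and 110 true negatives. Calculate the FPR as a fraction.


FPR = FP / (FP + TN) = 20 / 130 = 2/13.

2/13


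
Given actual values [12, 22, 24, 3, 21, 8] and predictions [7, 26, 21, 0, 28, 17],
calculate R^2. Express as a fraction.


Mean(y) = 15. SS_res = 189. SS_tot = 368. R^2 = 1 - 189/(368) = 179/368.

179/368


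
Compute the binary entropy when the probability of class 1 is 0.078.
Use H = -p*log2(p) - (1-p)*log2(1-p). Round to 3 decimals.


H = -0.078*log2(0.078) - 0.922*log2(0.922) = 0.395.

0.395


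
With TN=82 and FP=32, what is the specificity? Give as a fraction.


Specificity = TN / (TN + FP) = 82 / 114 = 41/57.

41/57


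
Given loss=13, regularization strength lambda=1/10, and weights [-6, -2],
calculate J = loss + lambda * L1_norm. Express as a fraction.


L1 norm = sum(|w|) = 8. J = 13 + 1/10 * 8 = 69/5.

69/5


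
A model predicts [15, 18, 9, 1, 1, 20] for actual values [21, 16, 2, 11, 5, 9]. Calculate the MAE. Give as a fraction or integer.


MAE = (1/6) * (|21-15|=6 + |16-18|=2 + |2-9|=7 + |11-1|=10 + |5-1|=4 + |9-20|=11). Sum = 40. MAE = 20/3.

20/3


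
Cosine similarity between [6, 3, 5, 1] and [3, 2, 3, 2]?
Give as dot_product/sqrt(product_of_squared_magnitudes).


dot = 41. |a|^2 = 71, |b|^2 = 26. cos = 41/sqrt(1846).

41/sqrt(1846)


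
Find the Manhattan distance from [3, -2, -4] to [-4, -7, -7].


d = sum of absolute differences: |3--4|=7 + |-2--7|=5 + |-4--7|=3 = 15.

15


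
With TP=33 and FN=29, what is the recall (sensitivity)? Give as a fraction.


Recall = TP / (TP + FN) = 33 / 62 = 33/62.

33/62


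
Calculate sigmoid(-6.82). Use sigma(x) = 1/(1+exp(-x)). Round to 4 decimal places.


sigma(-6.82) = 1/(1+e^(6.82)) = 1/(1+915.985010) = 1/916.985010 = 0.0011.

0.0011


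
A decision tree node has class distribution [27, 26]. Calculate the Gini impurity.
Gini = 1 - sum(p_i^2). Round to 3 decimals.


Total = 53. Proportions: 27/53, 26/53. sum(p_i^2) = 0.5002. Gini = 1 - 0.5002 = 0.4998, which rounds to 0.500.

0.500


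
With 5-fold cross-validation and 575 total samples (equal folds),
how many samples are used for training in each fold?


Each validation fold has 575/5 = 115 samples. Training set = 575 - 115 = 460.

460


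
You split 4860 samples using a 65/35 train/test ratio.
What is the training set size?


Test set = 4860 * 35% = 1701. Training set = 4860 - 1701 = 3159.

3159


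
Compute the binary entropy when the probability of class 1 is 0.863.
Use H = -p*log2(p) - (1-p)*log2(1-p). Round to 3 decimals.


H = -0.863*log2(0.863) - 0.137*log2(0.137) = 0.576.

0.576
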